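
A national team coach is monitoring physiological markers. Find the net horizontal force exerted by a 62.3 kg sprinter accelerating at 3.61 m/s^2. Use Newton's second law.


Newton's second law: F = m * a
F = 62.3 * 3.61 = 224.9 N

224.9 N


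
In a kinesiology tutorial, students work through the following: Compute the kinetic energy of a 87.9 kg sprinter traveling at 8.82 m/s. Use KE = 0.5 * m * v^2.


Velocity squared = 77.7924
KE = 0.5 * 87.9 * 77.7924 = 3418.98 J

3418.98 J


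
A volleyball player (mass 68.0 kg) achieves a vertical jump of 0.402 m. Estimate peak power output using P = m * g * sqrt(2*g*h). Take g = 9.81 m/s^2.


2 * g * h = 2 * 9.81 * 0.402 = 7.88724
sqrt(7.88724) = 2.808423 m/s
P = 68.0 * 9.81 * 2.808423 = 1873.44 W

1873.44 W


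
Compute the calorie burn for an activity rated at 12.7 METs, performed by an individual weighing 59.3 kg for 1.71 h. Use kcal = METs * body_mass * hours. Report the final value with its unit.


Product of METs and mass = 12.7 * 59.3 = 753.11
Total kcal = 753.11 * 1.71 = 1287.82 kcal

1287.82 kcal


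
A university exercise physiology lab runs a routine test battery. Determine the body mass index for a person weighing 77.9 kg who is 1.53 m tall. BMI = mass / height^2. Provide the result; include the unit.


BMI = mass / height^2
= 77.9 / 1.53^2
= 77.9 / 2.3409
= 33.28 kg/m^2

33.28 kg/m^2


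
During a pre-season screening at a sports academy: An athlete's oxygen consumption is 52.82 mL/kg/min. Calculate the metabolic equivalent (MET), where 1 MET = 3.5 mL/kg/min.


MET = VO2 / 3.5
= 52.82 / 3.5
= 15.09 METs

15.09 METs


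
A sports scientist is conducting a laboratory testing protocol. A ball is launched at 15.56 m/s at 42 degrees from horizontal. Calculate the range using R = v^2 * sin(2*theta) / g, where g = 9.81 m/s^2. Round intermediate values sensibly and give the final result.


sin(2 * 42) = sin(84) = 0.994522
v^2 = 15.56^2 = 242.1136
R = 242.1136 * 0.994522 / 9.81
= 24.545 m

24.545 m


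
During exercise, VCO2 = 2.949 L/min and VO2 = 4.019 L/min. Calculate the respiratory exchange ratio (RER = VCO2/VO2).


RER = VCO2 / VO2
= 2.949 / 4.019
= 0.7338

0.7338


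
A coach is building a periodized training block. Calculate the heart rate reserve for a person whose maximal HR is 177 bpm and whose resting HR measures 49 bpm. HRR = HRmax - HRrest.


HRmax = 177 bpm
HRrest = 49 bpm
HRR = 177 - 49 = 128 bpm

128 bpm


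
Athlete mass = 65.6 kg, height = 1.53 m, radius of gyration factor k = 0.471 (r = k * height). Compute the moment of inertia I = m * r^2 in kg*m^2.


r = k * height = 0.471 * 1.53 = 0.72063 m
r^2 = 0.72063^2 = 0.519308
I = 65.6 * 0.519308 = 34.067 kg*m^2

34.067 kg*m^2


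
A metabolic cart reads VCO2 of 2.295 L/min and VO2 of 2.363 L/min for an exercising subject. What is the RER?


RER = VCO2 / VO2 = 2.295 / 2.363 = 0.9712

0.9712


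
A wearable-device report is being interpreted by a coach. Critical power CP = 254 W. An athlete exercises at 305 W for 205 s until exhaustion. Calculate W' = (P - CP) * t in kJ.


P - CP = 305 - 254 = 51 W
W' = 51 * 205 = 10455 J
= 10455 / 1000 = 10.455 kJ

10.455 kJ


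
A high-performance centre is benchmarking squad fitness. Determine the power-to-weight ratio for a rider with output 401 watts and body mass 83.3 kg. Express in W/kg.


P/W = 401 / 83.3 = 4.814 W/kg

4.814 W/kg


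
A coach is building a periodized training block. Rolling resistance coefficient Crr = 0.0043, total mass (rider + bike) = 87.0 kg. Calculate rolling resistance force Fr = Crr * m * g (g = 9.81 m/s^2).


Fr = Crr * m * g
= 0.0043 * 87.0 * 9.81
= 3.67 N

3.67 N


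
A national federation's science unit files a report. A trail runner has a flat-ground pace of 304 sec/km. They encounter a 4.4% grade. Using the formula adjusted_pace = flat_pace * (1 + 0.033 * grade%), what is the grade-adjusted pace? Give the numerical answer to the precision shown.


Grade factor = 1 + 0.033 * 4.4 = 1.1452
Adjusted = 304 * 1.1452 = 348.14 sec/km

348.14 s/km


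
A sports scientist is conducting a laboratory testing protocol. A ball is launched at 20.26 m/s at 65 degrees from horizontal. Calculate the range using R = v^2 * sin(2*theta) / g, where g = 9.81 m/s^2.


sin(2 * 65) = sin(130) = 0.766044
v^2 = 20.26^2 = 410.4676
R = 410.4676 * 0.766044 / 9.81
= 32.053 m

32.053 m


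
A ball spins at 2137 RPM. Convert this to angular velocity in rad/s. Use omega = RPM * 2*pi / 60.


omega = 2137 * 2 * pi / 60
= 2137 * 6.28318531 / 60
= 13427.167 / 60
= 223.786 rad/s

223.786 rad/s


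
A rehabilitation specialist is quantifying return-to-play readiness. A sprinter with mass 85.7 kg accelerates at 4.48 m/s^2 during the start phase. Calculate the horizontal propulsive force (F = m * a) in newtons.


F = m * a
= 85.7 * 4.48
= 383.94 N

383.94 N


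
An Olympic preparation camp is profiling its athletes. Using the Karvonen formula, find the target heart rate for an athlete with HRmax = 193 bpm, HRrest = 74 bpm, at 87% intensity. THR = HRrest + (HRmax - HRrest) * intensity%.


HRR = 193 - 74 = 119
THR = 74 + 119 * 0.87
= 74 + 103.53
= 177.53 bpm

177.53 bpm


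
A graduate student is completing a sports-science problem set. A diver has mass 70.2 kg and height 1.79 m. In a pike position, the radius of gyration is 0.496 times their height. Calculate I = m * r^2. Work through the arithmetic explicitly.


r = 0.496 * 1.79 = 0.88784 m
I = m * r^2 = 70.2 * 0.78826 = 55.336 kg*m^2

55.336 kg*m^2


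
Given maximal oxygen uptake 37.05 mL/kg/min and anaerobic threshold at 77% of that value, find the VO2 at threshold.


Percentage as decimal = 0.77
VO2 at AT = 37.05 * 0.77 = 28.53 mL/kg/min

28.53 mL/kg/min


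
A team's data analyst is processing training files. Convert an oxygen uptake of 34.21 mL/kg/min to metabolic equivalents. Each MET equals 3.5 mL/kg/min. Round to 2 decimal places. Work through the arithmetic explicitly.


One MET = 3.5 mL/kg/min
Number of METs = 34.21 / 3.5
= 9.77 METs

9.77 METs


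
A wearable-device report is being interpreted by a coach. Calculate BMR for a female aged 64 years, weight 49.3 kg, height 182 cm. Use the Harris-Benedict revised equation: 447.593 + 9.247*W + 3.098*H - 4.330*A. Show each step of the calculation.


Substituting values:
W term = 9.247 * 49.3 = 455.8771
H term = 3.098 * 182 = 563.836
A term = 4.330 * 64 = 277.12
BMR = 1190.19 kcal/day

1190.19 kcal/day


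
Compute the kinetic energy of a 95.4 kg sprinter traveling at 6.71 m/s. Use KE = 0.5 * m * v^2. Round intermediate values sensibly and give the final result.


Velocity squared = 45.0241
KE = 0.5 * 95.4 * 45.0241 = 2147.65 J

2147.65 J


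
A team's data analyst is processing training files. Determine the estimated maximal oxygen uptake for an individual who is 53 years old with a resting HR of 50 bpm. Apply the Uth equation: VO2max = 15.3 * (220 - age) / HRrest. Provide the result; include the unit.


HRmax = 220 - 53 = 167
VO2max = 15.3 * (167 / 50)
= 15.3 * 3.34
= 51.1 mL/kg/min

51.1 mL/kg/min


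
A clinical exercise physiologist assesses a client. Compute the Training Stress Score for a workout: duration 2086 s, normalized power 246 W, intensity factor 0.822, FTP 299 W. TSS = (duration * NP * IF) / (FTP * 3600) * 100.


Product = 2086 * 246 * 0.822 = 421814.232
Base = 299 * 3600 = 1076400
TSS = 421814.232 / 1076400 * 100 = 39.19

39.19 TSS


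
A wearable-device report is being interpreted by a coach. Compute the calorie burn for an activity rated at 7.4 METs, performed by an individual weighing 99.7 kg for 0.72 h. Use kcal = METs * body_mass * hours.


Product of METs and mass = 7.4 * 99.7 = 737.78
Total kcal = 737.78 * 0.72 = 531.2 kcal

531.2 kcal


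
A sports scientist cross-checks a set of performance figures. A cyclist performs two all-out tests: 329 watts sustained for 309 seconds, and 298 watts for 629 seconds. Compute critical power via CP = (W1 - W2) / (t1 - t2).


W1 = P1 * t1 = 329 * 309 = 101661 J
W2 = P2 * t2 = 298 * 629 = 187442 J
CP = (101661 - 187442) / (309 - 629)
= 268.07 W

268.07 W


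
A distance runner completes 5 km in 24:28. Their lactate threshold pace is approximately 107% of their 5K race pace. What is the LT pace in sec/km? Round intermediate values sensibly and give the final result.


Convert to seconds: 24 min 28 s = 1468 s
Pace per km = 1468 / 5 = 293.6 s/km
LT pace = 293.6 * 1.07 = 314.15 s/km

314.15 s/km


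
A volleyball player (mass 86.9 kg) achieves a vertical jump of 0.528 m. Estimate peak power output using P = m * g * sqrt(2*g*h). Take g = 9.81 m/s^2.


2 * g * h = 2 * 9.81 * 0.528 = 10.35936
sqrt(10.35936) = 3.218596 m/s
P = 86.9 * 9.81 * 3.218596 = 2743.82 W

2743.82 W


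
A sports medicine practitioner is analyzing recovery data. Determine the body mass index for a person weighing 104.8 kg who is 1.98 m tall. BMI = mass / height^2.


BMI = mass / height^2
= 104.8 / 1.98^2
= 104.8 / 3.9204
= 26.73 kg/m^2

26.73 kg/m^2


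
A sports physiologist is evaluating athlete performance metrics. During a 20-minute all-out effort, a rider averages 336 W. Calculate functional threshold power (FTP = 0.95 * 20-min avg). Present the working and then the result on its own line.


FTP = 0.95 * 336
= 319.2 W

319.2 W


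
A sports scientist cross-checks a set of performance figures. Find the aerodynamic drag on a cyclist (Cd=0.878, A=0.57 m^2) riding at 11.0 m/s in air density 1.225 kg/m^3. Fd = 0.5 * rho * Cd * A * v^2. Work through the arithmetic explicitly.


Fd = 0.5 * 1.225 * 0.878 * 0.57 * 11.0^2
= 0.5 * 1.225 * 0.878 * 0.57 * 121.0
= 37.09 N

37.09 N


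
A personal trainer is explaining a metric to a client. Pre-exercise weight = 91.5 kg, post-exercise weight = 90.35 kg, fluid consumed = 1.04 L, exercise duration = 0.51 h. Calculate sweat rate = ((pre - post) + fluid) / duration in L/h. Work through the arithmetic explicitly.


Weight loss = 91.5 - 90.35 = 1.15 kg (approx L)
Total sweat = 1.15 + 1.04 = 2.19 L
Sweat rate = 2.19 / 0.51 = 4.294 L/h

4.294 L/h


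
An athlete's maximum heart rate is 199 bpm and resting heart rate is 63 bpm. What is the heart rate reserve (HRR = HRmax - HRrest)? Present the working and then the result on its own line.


HRR = HRmax - HRrest
= 199 - 63
= 136 bpm

136 bpm


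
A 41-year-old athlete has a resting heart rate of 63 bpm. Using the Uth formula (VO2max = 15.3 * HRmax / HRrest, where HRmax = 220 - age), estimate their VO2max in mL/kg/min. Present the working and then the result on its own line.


HRmax = 220 - 41 = 179 bpm
Ratio = HRmax / HRrest = 179 / 63 = 2.8413
VO2max = 15.3 * 2.8413 = 43.47 mL/kg/min

43.47 mL/kg/min


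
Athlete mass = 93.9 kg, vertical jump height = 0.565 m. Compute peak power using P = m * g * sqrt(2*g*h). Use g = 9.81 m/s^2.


sqrt(2 * 9.81 * 0.565) = sqrt(11.0853) = 3.329459 m/s
P = 93.9 * 9.81 * 3.329459
= 3066.96 W

3066.96 W


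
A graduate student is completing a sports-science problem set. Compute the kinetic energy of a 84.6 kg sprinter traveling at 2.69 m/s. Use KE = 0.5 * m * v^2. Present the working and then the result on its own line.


Velocity squared = 7.2361
KE = 0.5 * 84.6 * 7.2361 = 306.09 J

306.09 J


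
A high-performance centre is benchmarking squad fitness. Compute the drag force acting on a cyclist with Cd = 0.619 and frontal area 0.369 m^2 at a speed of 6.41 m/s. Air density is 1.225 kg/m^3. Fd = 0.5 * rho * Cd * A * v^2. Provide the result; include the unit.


Step 1: v^2 = 41.0881
Step 2: Fd = 0.5 * 1.225 * 0.619 * 0.369 * 41.0881
= 5.748 N

5.748 N


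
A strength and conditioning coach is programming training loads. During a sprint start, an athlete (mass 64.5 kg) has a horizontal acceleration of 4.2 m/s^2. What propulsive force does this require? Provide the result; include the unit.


Propulsive force = mass * acceleration
= 64.5 kg * 4.2 m/s^2
= 270.9 N

270.9 N


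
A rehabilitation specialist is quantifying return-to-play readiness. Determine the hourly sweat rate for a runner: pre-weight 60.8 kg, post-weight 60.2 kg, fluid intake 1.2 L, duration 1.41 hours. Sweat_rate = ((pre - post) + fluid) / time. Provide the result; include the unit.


Mass lost = 60.8 - 60.2 = 0.6 kg
Add fluid consumed: 0.6 + 1.2 = 1.8 L total sweat
Sweat rate = 1.8 / 1.41 = 1.277 L/h

1.277 L/h


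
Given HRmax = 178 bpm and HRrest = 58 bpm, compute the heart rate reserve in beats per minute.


Heart rate reserve = maximum HR minus resting HR
HRR = 178 - 58 = 120 bpm

120 bpm


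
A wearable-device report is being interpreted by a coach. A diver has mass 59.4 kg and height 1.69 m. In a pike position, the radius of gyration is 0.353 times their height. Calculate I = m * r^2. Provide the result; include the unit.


r = 0.353 * 1.69 = 0.59657 m
I = m * r^2 = 59.4 * 0.355896 = 21.14 kg*m^2

21.14 kg*m^2


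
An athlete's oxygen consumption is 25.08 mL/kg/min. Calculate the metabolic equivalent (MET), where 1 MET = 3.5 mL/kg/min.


MET = VO2 / 3.5
= 25.08 / 3.5
= 7.17 METs

7.17 METs


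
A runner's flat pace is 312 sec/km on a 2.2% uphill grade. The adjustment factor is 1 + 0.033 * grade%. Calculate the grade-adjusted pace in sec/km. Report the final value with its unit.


Factor = 1 + 0.033 * 2.2 = 1.0726
Adjusted pace = 312 * 1.0726
= 334.65 sec/km

334.65 s/km


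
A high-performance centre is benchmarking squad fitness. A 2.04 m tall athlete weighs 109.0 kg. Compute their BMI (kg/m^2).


height^2 = 4.1616 m^2
BMI = 109.0 / 4.1616 = 26.19 kg/m^2

26.19 kg/m^2


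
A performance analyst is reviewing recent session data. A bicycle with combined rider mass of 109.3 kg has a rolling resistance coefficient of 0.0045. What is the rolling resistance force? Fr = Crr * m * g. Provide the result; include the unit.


Fr = 0.0045 * 109.3 * 9.81
= 0.49185 * 9.81
= 4.825 N

4.825 N


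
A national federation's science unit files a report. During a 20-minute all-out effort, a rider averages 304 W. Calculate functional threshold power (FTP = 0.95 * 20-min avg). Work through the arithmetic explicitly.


FTP = 0.95 * 304
= 288.8 W

288.8 W


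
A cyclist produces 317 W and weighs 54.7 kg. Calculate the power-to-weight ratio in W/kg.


P/W = power / mass
= 317 / 54.7
= 5.795 W/kg

5.795 W/kg


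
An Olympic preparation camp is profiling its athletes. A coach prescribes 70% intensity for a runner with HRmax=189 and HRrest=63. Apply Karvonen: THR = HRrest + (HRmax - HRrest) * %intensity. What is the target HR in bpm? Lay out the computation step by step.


Heart rate reserve = 189 - 63 = 126
Intensity fraction = 70 / 100 = 0.7
THR = 63 + 126 * 0.7 = 151.2 bpm

151.2 bpm


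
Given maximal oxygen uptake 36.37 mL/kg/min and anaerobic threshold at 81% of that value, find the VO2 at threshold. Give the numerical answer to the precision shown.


Percentage as decimal = 0.81
VO2 at AT = 36.37 * 0.81 = 29.46 mL/kg/min

29.46 mL/kg/min


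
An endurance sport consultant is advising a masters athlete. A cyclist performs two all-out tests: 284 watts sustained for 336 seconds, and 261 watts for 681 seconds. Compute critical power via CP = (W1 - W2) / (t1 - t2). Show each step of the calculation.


W1 = P1 * t1 = 284 * 336 = 95424 J
W2 = P2 * t2 = 261 * 681 = 177741 J
CP = (95424 - 177741) / (336 - 681)
= 238.6 W

238.6 W


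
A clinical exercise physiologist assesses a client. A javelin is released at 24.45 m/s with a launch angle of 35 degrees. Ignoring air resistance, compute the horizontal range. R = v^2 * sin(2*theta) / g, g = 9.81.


Launch speed squared = 597.8025
sin(2 * 35 deg) = 0.939693
Range = 597.8025 * 0.939693 / 9.81
= 57.263 m

57.263 m


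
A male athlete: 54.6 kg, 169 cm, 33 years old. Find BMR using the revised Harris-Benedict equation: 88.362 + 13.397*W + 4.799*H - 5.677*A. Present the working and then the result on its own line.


Intercept = 88.362
Weight contribution = 13.397 * 54.6 = 731.4762
Height contribution = 4.799 * 169 = 811.031
Age contribution = 5.677 * 33 = 187.341
BMR = 88.362 + 731.4762 + 811.031 - 187.341
= 1443.53 kcal/day

1443.53 kcal/day


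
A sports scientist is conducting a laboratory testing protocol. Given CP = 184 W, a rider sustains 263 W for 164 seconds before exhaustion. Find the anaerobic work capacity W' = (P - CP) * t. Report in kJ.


Excess power = 263 - 184 = 79 W
Work above CP = 79 * 164 = 12956 J
W' = 12.956 kJ

12.956 kJ


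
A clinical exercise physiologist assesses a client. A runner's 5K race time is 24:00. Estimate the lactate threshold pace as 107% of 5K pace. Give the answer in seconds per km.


Total race time = 24*60 + 0 = 1440 seconds
5K pace = 1440 / 5 = 288.0 sec/km
LT pace = 288.0 * 1.07 = 308.16 sec/km

308.16 s/km


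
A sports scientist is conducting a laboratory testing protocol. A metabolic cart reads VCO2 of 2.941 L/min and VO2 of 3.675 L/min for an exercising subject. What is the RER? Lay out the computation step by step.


RER = VCO2 / VO2 = 2.941 / 3.675 = 0.8003

0.8003


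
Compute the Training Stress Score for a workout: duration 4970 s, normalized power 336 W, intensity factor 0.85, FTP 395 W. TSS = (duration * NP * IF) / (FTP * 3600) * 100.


Product = 4970 * 336 * 0.85 = 1419432.0
Base = 395 * 3600 = 1422000
TSS = 1419432.0 / 1422000 * 100 = 99.82

99.82 TSS


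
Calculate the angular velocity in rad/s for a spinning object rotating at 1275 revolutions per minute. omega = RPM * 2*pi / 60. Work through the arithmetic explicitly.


omega = RPM * 2*pi / 60
= 1275 * 6.28318531 / 60
= 133.518 rad/s

133.518 rad/s


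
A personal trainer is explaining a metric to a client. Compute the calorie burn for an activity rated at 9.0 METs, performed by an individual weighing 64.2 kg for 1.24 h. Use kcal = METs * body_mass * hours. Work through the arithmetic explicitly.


Product of METs and mass = 9.0 * 64.2 = 577.8
Total kcal = 577.8 * 1.24 = 716.47 kcal

716.47 kcal


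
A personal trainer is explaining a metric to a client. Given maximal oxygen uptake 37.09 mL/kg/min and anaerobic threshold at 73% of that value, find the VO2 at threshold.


Percentage as decimal = 0.73
VO2 at AT = 37.09 * 0.73 = 27.08 mL/kg/min

27.08 mL/kg/min


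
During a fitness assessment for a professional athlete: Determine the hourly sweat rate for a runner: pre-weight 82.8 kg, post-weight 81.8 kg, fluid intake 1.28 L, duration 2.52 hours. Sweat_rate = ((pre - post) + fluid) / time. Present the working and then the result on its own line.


Mass lost = 82.8 - 81.8 = 1.0 kg
Add fluid consumed: 1.0 + 1.28 = 2.28 L total sweat
Sweat rate = 2.28 / 2.52 = 0.905 L/h

0.905 L/h


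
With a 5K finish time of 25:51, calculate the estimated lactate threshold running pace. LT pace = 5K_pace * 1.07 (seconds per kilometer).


Race duration = 1551 s for 5 km
Average pace = 1551 / 5 = 310.2 s/km
LT pace = 310.2 * 1.07
= 331.91 s/km

331.91 s/km


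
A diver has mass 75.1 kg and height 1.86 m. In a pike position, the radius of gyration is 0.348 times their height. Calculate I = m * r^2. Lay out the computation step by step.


r = 0.348 * 1.86 = 0.64728 m
I = m * r^2 = 75.1 * 0.418971 = 31.465 kg*m^2

31.465 kg*m^2


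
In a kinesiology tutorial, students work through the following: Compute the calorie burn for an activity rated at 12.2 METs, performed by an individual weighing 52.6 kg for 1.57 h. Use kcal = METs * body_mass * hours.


Product of METs and mass = 12.2 * 52.6 = 641.72
Total kcal = 641.72 * 1.57 = 1007.5 kcal

1007.5 kcal


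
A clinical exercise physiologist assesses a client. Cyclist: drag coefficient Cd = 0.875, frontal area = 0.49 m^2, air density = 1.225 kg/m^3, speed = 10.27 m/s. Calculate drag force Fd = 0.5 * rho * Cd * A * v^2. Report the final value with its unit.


v^2 = 10.27^2 = 105.4729
Fd = 0.5 * 1.225 * 0.875 * 0.49 * 105.4729
= 27.698 N

27.698 N


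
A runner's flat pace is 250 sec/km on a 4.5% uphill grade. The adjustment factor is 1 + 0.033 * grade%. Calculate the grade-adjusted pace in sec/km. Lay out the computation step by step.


Factor = 1 + 0.033 * 4.5 = 1.1485
Adjusted pace = 250 * 1.1485
= 287.13 sec/km

287.13 s/km


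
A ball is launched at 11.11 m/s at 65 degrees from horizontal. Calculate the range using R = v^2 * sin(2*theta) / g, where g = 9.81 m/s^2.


sin(2 * 65) = sin(130) = 0.766044
v^2 = 11.11^2 = 123.4321
R = 123.4321 * 0.766044 / 9.81
= 9.639 m

9.639 m


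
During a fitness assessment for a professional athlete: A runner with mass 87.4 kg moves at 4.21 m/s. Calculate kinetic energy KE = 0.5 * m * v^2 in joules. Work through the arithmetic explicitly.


v^2 = 4.21^2 = 17.7241
KE = 0.5 * 87.4 * 17.7241
= 774.54 J

774.54 J


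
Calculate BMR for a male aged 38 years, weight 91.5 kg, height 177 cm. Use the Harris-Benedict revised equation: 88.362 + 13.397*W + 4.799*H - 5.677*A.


Substituting values:
W term = 13.397 * 91.5 = 1225.8255
H term = 4.799 * 177 = 849.423
A term = 5.677 * 38 = 215.726
BMR = 1947.88 kcal/day

1947.88 kcal/day


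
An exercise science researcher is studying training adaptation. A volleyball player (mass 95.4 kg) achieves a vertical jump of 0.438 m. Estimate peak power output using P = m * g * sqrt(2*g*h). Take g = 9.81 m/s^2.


2 * g * h = 2 * 9.81 * 0.438 = 8.59356
sqrt(8.59356) = 2.931477 m/s
P = 95.4 * 9.81 * 2.931477 = 2743.49 W

2743.49 W


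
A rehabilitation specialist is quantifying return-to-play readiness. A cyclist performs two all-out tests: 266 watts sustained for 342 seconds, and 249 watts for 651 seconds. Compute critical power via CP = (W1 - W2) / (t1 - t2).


W1 = P1 * t1 = 266 * 342 = 90972 J
W2 = P2 * t2 = 249 * 651 = 162099 J
CP = (90972 - 162099) / (342 - 651)
= 230.18 W

230.18 W


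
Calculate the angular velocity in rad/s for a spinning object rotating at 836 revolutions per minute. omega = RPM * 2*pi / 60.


omega = RPM * 2*pi / 60
= 836 * 6.28318531 / 60
= 87.546 rad/s

87.546 rad/s


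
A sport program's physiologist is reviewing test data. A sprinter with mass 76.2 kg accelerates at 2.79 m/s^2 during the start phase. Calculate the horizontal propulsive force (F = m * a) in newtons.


F = m * a
= 76.2 * 2.79
= 212.6 N

212.6 N


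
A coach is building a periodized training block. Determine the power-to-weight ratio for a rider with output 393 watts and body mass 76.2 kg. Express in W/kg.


P/W = 393 / 76.2 = 5.157 W/kg

5.157 W/kg


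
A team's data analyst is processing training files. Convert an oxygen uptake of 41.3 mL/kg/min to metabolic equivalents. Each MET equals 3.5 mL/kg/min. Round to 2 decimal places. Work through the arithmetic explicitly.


One MET = 3.5 mL/kg/min
Number of METs = 41.3 / 3.5
= 11.8 METs

11.8 METs


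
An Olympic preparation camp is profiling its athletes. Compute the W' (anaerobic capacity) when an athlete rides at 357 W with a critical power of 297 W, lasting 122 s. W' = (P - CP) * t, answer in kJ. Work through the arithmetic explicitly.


Above-CP power = 60 W
Duration = 122 s
W' = 60 * 122 = 7320 J
Convert: 7320 / 1000 = 7.32 kJ

7.32 kJ


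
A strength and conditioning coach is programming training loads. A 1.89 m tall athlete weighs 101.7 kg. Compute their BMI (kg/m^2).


height^2 = 3.5721 m^2
BMI = 101.7 / 3.5721 = 28.47 kg/m^2

28.47 kg/m^2


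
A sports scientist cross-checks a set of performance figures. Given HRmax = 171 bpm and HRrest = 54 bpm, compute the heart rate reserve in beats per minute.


Heart rate reserve = maximum HR minus resting HR
HRR = 171 - 54 = 117 bpm

117 bpm


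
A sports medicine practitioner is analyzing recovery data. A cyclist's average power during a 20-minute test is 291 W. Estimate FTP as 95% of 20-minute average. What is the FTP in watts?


FTP = 20-min power * 0.95
= 291 * 0.95
= 276.45 W

276.45 W


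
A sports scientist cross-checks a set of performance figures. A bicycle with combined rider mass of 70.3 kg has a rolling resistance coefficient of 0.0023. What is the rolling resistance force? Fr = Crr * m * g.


Fr = 0.0023 * 70.3 * 9.81
= 0.16169 * 9.81
= 1.586 N

1.586 N


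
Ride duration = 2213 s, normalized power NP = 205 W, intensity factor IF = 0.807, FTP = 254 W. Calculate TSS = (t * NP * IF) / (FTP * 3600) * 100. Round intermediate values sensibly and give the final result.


Numerator = 2213 * 205 * 0.807 = 366107.655
Denominator = 254 * 3600 = 914400
TSS = 366107.655 / 914400 * 100
= 40.04

40.04 TSS


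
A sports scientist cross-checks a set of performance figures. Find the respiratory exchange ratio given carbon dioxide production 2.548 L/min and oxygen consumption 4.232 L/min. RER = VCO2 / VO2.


VCO2 = 2.548 L/min
VO2 = 4.232 L/min
RER = 2.548 / 4.232 = 0.6021

0.6021


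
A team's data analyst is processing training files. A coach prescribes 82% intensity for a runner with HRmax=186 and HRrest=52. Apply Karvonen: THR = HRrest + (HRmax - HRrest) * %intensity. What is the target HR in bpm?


Heart rate reserve = 186 - 52 = 134
Intensity fraction = 82 / 100 = 0.82
THR = 52 + 134 * 0.82 = 161.88 bpm

161.88 bpm


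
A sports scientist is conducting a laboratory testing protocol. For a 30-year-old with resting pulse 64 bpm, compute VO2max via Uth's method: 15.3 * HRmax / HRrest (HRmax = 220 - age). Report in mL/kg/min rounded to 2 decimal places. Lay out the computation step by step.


Step 1: HRmax = 220 - 30 = 190 bpm
Step 2: Ratio = 190 / 64 = 2.9688
Step 3: VO2max = 15.3 * 2.9688 = 45.42 mL/kg/min

45.42 mL/kg/min


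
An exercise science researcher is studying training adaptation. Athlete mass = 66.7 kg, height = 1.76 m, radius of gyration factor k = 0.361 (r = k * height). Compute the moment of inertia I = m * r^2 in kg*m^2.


r = k * height = 0.361 * 1.76 = 0.63536 m
r^2 = 0.63536^2 = 0.403682
I = 66.7 * 0.403682 = 26.926 kg*m^2

26.926 kg*m^2


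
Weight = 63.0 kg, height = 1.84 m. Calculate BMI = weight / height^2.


height^2 = 1.84^2 = 3.3856
BMI = 63.0 / 3.3856 = 18.61 kg/m^2

18.61 kg/m^2


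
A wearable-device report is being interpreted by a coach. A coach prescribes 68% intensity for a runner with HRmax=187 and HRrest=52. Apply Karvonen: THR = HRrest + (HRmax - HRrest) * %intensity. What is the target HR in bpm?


Heart rate reserve = 187 - 52 = 135
Intensity fraction = 68 / 100 = 0.68
THR = 52 + 135 * 0.68 = 143.8 bpm

143.8 bpm


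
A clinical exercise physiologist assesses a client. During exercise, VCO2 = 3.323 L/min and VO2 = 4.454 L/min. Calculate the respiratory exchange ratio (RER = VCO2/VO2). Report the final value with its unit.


RER = VCO2 / VO2
= 3.323 / 4.454
= 0.7461

0.7461


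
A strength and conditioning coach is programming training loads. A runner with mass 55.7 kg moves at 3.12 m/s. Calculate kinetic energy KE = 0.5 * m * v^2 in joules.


v^2 = 3.12^2 = 9.7344
KE = 0.5 * 55.7 * 9.7344
= 271.1 J

271.1 J


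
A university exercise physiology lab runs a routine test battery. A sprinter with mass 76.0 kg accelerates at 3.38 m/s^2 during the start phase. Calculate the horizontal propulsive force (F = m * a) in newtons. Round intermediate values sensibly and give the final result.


F = m * a
= 76.0 * 3.38
= 256.88 N

256.88 N


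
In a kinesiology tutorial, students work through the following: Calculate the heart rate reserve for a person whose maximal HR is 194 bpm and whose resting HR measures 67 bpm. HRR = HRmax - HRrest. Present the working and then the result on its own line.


HRmax = 194 bpm
HRrest = 67 bpm
HRR = 194 - 67 = 127 bpm

127 bpm


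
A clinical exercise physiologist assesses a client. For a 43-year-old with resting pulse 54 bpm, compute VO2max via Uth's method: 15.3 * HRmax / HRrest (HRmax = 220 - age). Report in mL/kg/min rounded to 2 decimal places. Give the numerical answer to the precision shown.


Step 1: HRmax = 220 - 43 = 177 bpm
Step 2: Ratio = 177 / 54 = 3.2778
Step 3: VO2max = 15.3 * 3.2778 = 50.15 mL/kg/min

50.15 mL/kg/min


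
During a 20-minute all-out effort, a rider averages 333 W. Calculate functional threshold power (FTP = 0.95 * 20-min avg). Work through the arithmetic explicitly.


FTP = 0.95 * 333
= 316.35 W

316.35 W


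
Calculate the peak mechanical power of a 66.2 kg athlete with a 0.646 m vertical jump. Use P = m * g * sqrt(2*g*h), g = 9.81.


First, sqrt(2gh) = sqrt(2 * 9.81 * 0.646)
= sqrt(12.67452) = 3.560129 m/s
Power = 66.2 * 9.81 * 3.560129 = 2312.03 W

2312.03 W


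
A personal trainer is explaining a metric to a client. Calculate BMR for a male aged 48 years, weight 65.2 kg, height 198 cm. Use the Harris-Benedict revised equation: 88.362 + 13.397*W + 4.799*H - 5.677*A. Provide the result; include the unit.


Substituting values:
W term = 13.397 * 65.2 = 873.4844
H term = 4.799 * 198 = 950.202
A term = 5.677 * 48 = 272.496
BMR = 1639.55 kcal/day

1639.55 kcal/day


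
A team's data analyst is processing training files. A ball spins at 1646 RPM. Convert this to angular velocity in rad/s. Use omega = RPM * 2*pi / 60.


omega = 1646 * 2 * pi / 60
= 1646 * 6.28318531 / 60
= 10342.123 / 60
= 172.369 rad/s

172.369 rad/s


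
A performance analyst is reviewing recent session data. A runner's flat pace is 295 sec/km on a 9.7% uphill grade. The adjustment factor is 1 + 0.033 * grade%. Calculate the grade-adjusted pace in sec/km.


Factor = 1 + 0.033 * 9.7 = 1.3201
Adjusted pace = 295 * 1.3201
= 389.43 sec/km

389.43 s/km


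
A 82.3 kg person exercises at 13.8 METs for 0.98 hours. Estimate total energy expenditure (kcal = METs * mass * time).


Energy = METs * mass(kg) * time(h)
= 13.8 * 82.3 * 0.98
= 1113.03 kcal

1113.03 kcal


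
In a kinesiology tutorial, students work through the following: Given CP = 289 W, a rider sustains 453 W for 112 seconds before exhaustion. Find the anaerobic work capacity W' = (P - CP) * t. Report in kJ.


Excess power = 453 - 289 = 164 W
Work above CP = 164 * 112 = 18368 J
W' = 18.368 kJ

18.368 kJ


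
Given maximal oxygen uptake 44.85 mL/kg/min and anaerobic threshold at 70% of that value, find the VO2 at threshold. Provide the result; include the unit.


Percentage as decimal = 0.7
VO2 at AT = 44.85 * 0.7 = 31.4 mL/kg/min

31.4 mL/kg/min


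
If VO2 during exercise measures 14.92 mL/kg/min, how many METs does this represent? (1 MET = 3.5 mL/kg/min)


METs = VO2 / 3.5 = 14.92 / 3.5 = 4.26

4.26 METs


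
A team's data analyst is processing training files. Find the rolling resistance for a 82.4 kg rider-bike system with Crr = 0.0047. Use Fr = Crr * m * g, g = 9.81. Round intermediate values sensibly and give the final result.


m * g = 82.4 * 9.81 = 808.344 N
Fr = 0.0047 * 808.344 = 3.799 N

3.799 N


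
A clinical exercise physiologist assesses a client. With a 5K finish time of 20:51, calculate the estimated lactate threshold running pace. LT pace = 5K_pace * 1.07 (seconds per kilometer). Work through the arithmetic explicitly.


Race duration = 1251 s for 5 km
Average pace = 1251 / 5 = 250.2 s/km
LT pace = 250.2 * 1.07
= 267.71 s/km

267.71 s/km


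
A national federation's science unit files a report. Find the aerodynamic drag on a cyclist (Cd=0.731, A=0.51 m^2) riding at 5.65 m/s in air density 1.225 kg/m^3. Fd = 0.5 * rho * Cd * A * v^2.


Fd = 0.5 * 1.225 * 0.731 * 0.51 * 5.65^2
= 0.5 * 1.225 * 0.731 * 0.51 * 31.9225
= 7.289 N

7.289 N


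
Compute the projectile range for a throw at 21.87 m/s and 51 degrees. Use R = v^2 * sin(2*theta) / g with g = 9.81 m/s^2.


Two times the angle = 102 degrees
sin(102) = 0.978148
R = 478.2969 * 0.978148 / 9.81 = 47.691 m

47.691 m


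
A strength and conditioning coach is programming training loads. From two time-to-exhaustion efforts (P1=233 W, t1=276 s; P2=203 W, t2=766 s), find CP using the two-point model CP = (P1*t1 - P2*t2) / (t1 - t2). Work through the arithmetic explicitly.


Work in trial 1 = 64308 J
Work in trial 2 = 155498 J
Delta work = -91190 J
Delta time = -490 s
CP = -91190 / -490 = 186.1 W

186.1 W


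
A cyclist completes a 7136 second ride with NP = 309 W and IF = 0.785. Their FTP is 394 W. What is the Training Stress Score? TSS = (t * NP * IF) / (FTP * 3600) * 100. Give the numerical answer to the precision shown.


t * NP * IF = 7136 * 309 * 0.785 = 1730943.84
FTP * 3600 = 1418400
TSS = (1730943.84 / 1418400) * 100 = 122.03

122.03 TSS


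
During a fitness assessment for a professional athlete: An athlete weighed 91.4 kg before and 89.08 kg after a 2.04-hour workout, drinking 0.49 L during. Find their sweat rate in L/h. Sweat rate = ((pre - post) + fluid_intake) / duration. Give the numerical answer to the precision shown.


Body mass change = 2.32 kg
Total sweat loss = 2.32 + 0.49 = 2.81 L
Rate = 2.81 / 2.04 = 1.377 L/h

1.377 L/h


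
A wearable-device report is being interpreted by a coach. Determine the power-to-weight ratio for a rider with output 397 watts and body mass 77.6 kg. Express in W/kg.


P/W = 397 / 77.6 = 5.116 W/kg

5.116 W/kg


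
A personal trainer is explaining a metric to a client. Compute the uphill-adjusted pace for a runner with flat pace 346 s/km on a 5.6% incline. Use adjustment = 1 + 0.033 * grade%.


Adjustment factor = 1 + 0.033 * 5.6 = 1.1848
Grade-adjusted pace = 346 * 1.1848 = 409.94 s/km

409.94 s/km


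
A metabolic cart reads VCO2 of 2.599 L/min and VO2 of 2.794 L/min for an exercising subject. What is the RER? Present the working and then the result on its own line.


RER = VCO2 / VO2 = 2.599 / 2.794 = 0.9302

0.9302


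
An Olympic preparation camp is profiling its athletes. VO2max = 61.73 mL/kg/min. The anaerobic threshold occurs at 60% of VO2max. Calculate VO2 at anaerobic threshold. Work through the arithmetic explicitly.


AT fraction = 60 / 100 = 0.6
AT VO2 = 61.73 * 0.6
= 37.04 mL/kg/min

37.04 mL/kg/min


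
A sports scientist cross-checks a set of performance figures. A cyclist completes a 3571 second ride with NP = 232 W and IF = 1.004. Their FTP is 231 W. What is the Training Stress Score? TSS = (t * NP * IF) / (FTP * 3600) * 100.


t * NP * IF = 3571 * 232 * 1.004 = 831785.888
FTP * 3600 = 831600
TSS = (831785.888 / 831600) * 100 = 100.02

100.02 TSS


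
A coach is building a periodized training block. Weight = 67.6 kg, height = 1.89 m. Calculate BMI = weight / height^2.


height^2 = 1.89^2 = 3.5721
BMI = 67.6 / 3.5721 = 18.92 kg/m^2

18.92 kg/m^2


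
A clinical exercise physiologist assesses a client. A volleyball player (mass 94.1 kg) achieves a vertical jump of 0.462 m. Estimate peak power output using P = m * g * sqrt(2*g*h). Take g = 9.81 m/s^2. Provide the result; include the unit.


2 * g * h = 2 * 9.81 * 0.462 = 9.06444
sqrt(9.06444) = 3.010721 m/s
P = 94.1 * 9.81 * 3.010721 = 2779.26 W

2779.26 W


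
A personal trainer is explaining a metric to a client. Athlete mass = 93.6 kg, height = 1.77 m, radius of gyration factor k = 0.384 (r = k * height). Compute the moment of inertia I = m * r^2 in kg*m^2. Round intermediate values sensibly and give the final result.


r = k * height = 0.384 * 1.77 = 0.67968 m
r^2 = 0.67968^2 = 0.461965
I = 93.6 * 0.461965 = 43.24 kg*m^2

43.24 kg*m^2


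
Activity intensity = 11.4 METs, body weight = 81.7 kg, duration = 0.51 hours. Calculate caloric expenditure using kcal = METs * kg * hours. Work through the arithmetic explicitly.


kcal = 11.4 * 81.7 * 0.51
= 931.38 * 0.51
= 475.0 kcal

475.0 kcal


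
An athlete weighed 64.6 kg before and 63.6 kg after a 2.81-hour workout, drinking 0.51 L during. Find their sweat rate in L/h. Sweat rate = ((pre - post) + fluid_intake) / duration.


Body mass change = 1.0 kg
Total sweat loss = 1.0 + 0.51 = 1.51 L
Rate = 1.51 / 2.81 = 0.537 L/h

0.537 L/h


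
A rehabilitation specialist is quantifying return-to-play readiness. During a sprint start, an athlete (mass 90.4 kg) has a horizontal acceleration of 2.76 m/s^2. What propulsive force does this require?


Propulsive force = mass * acceleration
= 90.4 kg * 2.76 m/s^2
= 249.5 N

249.5 N


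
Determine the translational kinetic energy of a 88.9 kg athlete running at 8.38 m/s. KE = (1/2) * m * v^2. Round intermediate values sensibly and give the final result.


KE = 0.5 * m * v^2
= 0.5 * 88.9 * 8.38^2
= 0.5 * 88.9 * 70.2244
= 3121.47 J

3121.47 J


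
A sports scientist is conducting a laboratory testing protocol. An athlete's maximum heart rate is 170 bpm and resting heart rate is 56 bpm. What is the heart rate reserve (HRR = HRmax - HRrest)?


HRR = HRmax - HRrest
= 170 - 56
= 114 bpm

114 bpm


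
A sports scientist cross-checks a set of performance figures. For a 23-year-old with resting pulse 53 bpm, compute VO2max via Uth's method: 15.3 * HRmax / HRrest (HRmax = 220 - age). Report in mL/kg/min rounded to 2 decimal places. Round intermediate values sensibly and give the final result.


Step 1: HRmax = 220 - 23 = 197 bpm
Step 2: Ratio = 197 / 53 = 3.717
Step 3: VO2max = 15.3 * 3.717 = 56.87 mL/kg/min

56.87 mL/kg/min


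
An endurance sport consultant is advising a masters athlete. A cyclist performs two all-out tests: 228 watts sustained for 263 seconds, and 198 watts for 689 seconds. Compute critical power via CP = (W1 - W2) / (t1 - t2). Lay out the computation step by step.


W1 = P1 * t1 = 228 * 263 = 59964 J
W2 = P2 * t2 = 198 * 689 = 136422 J
CP = (59964 - 136422) / (263 - 689)
= 179.48 W

179.48 W


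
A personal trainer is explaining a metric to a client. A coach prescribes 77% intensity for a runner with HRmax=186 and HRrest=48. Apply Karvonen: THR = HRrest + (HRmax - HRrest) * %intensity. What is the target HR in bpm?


Heart rate reserve = 186 - 48 = 138
Intensity fraction = 77 / 100 = 0.77
THR = 48 + 138 * 0.77 = 154.26 bpm

154.26 bpm


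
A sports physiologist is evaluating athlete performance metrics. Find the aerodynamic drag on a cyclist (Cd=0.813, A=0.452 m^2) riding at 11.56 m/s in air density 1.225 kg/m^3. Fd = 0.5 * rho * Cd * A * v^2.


Fd = 0.5 * 1.225 * 0.813 * 0.452 * 11.56^2
= 0.5 * 1.225 * 0.813 * 0.452 * 133.6336
= 30.078 N

30.078 N


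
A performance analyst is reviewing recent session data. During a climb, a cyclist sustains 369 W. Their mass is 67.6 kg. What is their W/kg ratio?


Power-to-weight = 369 W / 67.6 kg
= 5.459 W/kg

5.459 W/kg


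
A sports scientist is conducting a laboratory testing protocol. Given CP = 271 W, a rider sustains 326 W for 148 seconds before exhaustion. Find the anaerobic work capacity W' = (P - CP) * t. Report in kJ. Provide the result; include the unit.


Excess power = 326 - 271 = 55 W
Work above CP = 55 * 148 = 8140 J
W' = 8.14 kJ

8.14 kJ


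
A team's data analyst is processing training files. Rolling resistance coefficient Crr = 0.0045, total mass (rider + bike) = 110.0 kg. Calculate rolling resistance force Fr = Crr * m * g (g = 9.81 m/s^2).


Fr = Crr * m * g
= 0.0045 * 110.0 * 9.81
= 4.856 N

4.856 N


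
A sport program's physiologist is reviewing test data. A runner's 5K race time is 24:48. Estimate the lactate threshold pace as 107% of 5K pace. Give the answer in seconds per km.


Total race time = 24*60 + 48 = 1488 seconds
5K pace = 1488 / 5 = 297.6 sec/km
LT pace = 297.6 * 1.07 = 318.43 sec/km

318.43 s/km


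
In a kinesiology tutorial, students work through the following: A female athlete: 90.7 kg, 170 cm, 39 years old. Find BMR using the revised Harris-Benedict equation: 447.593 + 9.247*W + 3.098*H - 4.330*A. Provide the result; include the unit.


Intercept = 447.593
Weight contribution = 9.247 * 90.7 = 838.7029
Height contribution = 3.098 * 170 = 526.66
Age contribution = 4.33 * 39 = 168.87
BMR = 447.593 + 838.7029 + 526.66 - 168.87
= 1644.09 kcal/day

1644.09 kcal/day


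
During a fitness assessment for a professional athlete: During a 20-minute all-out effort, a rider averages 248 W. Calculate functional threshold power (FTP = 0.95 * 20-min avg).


FTP = 0.95 * 248
= 235.6 W

235.6 W
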